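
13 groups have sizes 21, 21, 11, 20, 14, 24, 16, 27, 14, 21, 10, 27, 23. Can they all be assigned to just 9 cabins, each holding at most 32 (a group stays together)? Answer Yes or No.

Total = 249; ⌈249/32⌉ = 8.
The bound of 8 does not rule out 9, but exhaustive search shows no assignment into 9 cabins of capacity 32 exists — the minimum is 10.

No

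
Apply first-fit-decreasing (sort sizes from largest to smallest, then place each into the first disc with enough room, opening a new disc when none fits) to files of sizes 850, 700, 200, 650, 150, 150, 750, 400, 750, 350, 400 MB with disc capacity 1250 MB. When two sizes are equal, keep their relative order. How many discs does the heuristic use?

Sorted descending: 850, 750, 750, 700, 650, 400, 400, 350, 200, 150, 150.
  850 → disc 1 (new)  [load 850/1250]
  750 → disc 2 (new)  [load 750/1250]
  750 → disc 3 (new)  [load 750/1250]
  700 → disc 4 (new)  [load 700/1250]
  650 → disc 5 (new)  [load 650/1250]
  400 → disc 1  [load 1250/1250]
  400 → disc 2  [load 1150/1250]
  350 → disc 3  [load 1100/1250]
  200 → disc 4  [load 900/1250]
  150 → disc 3  [load 1250/1250]
  150 → disc 4  [load 1050/1250]
5 discs opened.

5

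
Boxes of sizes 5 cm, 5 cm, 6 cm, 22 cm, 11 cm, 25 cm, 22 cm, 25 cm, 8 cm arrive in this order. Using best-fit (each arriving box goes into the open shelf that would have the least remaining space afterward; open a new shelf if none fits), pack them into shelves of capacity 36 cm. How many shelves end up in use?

5

  5 → shelf 1 (new)  [load 5/36]
  5 → shelf 1  [load 10/36]
  6 → shelf 1  [load 16/36]
  22 → shelf 2 (new)  [load 22/36]
  11 → shelf 2  [load 33/36]
  25 → shelf 3 (new)  [load 25/36]
  22 → shelf 4 (new)  [load 22/36]
  25 → shelf 5 (new)  [load 25/36]
  8 → shelf 3  [load 33/36]
5 shelves opened.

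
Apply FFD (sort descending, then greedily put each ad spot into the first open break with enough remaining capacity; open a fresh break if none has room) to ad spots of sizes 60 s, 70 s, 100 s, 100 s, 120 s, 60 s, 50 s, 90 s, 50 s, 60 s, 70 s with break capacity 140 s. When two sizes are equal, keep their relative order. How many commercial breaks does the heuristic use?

Sorted descending: 120, 100, 100, 90, 70, 70, 60, 60, 60, 50, 50.
  120 → break 1 (new)  [load 120/140]
  100 → break 2 (new)  [load 100/140]
  100 → break 3 (new)  [load 100/140]
  90 → break 4 (new)  [load 90/140]
  70 → break 5 (new)  [load 70/140]
  70 → break 5  [load 140/140]
  60 → break 6 (new)  [load 60/140]
  60 → break 6  [load 120/140]
  60 → break 7 (new)  [load 60/140]
  50 → break 4  [load 140/140]
  50 → break 7  [load 110/140]
7 commercial breaks opened.

7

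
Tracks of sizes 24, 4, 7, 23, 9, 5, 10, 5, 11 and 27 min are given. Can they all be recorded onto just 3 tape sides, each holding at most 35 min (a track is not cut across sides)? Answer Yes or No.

No

Total = 125 min; ⌈125/35⌉ = 4.
At least 4 tape sides are required, but only 3 are allowed.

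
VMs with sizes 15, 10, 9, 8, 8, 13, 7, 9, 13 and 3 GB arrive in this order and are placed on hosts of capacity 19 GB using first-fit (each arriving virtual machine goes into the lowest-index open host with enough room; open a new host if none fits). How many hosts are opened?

  15 → host 1 (new)  [load 15/19]
  10 → host 2 (new)  [load 10/19]
  9 → host 2  [load 19/19]
  8 → host 3 (new)  [load 8/19]
  8 → host 3  [load 16/19]
  13 → host 4 (new)  [load 13/19]
  7 → host 5 (new)  [load 7/19]
  9 → host 5  [load 16/19]
  13 → host 6 (new)  [load 13/19]
  3 → host 1  [load 18/19]
6 hosts opened.

6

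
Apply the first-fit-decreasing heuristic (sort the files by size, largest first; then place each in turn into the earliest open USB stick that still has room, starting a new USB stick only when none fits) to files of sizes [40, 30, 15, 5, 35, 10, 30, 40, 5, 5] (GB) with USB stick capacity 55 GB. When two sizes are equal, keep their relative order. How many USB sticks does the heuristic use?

Sorted descending: 40, 40, 35, 30, 30, 15, 10, 5, 5, 5.
  40 → USB stick 1 (new)  [load 40/55]
  40 → USB stick 2 (new)  [load 40/55]
  35 → USB stick 3 (new)  [load 35/55]
  30 → USB stick 4 (new)  [load 30/55]
  30 → USB stick 5 (new)  [load 30/55]
  15 → USB stick 1  [load 55/55]
  10 → USB stick 2  [load 50/55]
  5 → USB stick 2  [load 55/55]
  5 → USB stick 3  [load 40/55]
  5 → USB stick 3  [load 45/55]
5 USB sticks opened.

5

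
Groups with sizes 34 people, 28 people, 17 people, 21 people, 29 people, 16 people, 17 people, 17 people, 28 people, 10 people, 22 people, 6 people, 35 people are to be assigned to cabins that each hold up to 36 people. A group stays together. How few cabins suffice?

9

Total = 35 + 34 + 29 + 28 + 28 + 22 + 21 + 17 + 17 + 17 + 16 + 10 + 6 = 280 people.
Lower bound: ⌈280/36⌉ = 8 cabins.
A packing using 9 cabins:
  cabin 1: 35 = 35
  cabin 2: 34 = 34
  cabin 3: 29 + 6 = 35
  cabin 4: 28 = 28
  cabin 5: 28 = 28
  cabin 6: 22 + 10 = 32
  cabin 7: 21 = 21
  cabin 8: 17 + 17 = 34
  cabin 9: 17 + 16 = 33
No arrangement into 8 cabins stays within capacity, so 9 is optimal.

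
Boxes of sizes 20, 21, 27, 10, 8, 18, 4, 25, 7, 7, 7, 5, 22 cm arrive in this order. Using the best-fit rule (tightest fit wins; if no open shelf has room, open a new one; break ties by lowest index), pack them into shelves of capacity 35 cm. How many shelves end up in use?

  20 → shelf 1 (new)  [load 20/35]
  21 → shelf 2 (new)  [load 21/35]
  27 → shelf 3 (new)  [load 27/35]
  10 → shelf 2  [load 31/35]
  8 → shelf 3  [load 35/35]
  18 → shelf 4 (new)  [load 18/35]
  4 → shelf 2  [load 35/35]
  25 → shelf 5 (new)  [load 25/35]
  7 → shelf 5  [load 32/35]
  7 → shelf 1  [load 27/35]
  7 → shelf 1  [load 34/35]
  5 → shelf 4  [load 23/35]
  22 → shelf 6 (new)  [load 22/35]
6 shelves opened.

6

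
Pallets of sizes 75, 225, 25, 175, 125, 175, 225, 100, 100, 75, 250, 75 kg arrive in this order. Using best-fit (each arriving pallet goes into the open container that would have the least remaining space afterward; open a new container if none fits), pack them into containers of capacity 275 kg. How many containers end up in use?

  75 → container 1 (new)  [load 75/275]
  225 → container 2 (new)  [load 225/275]
  25 → container 2  [load 250/275]
  175 → container 1  [load 250/275]
  125 → container 3 (new)  [load 125/275]
  175 → container 4 (new)  [load 175/275]
  225 → container 5 (new)  [load 225/275]
  100 → container 4  [load 275/275]
  100 → container 3  [load 225/275]
  75 → container 6 (new)  [load 75/275]
  250 → container 7 (new)  [load 250/275]
  75 → container 6  [load 150/275]
7 containers opened.

7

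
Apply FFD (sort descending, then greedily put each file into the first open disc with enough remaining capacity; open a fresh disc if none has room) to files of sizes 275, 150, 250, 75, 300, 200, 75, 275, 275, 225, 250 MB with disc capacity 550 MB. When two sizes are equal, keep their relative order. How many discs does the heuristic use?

Sorted descending: 300, 275, 275, 275, 250, 250, 225, 200, 150, 75, 75.
  300 → disc 1 (new)  [load 300/550]
  275 → disc 2 (new)  [load 275/550]
  275 → disc 2  [load 550/550]
  275 → disc 3 (new)  [load 275/550]
  250 → disc 1  [load 550/550]
  250 → disc 3  [load 525/550]
  225 → disc 4 (new)  [load 225/550]
  200 → disc 4  [load 425/550]
  150 → disc 5 (new)  [load 150/550]
  75 → disc 4  [load 500/550]
  75 → disc 5  [load 225/550]
5 discs opened.

5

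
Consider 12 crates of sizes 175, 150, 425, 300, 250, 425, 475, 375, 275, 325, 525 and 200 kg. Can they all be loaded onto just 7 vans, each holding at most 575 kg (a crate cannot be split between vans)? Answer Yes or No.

Total = 3900 kg; ⌈3900/575⌉ = 7.
The bound of 7 does not rule out 7, but exhaustive search shows no assignment into 7 vans of capacity 575 kg exists — the minimum is 8.

No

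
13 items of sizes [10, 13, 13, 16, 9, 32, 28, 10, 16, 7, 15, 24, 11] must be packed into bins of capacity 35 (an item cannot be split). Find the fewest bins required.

Total = 32 + 28 + 24 + 16 + 16 + 15 + 13 + 13 + 11 + 10 + 10 + 9 + 7 = 204.
Lower bound: ⌈204/35⌉ = 6 bins.
A packing using 6 bins:
  bin 1: 32 = 32
  bin 2: 28 + 7 = 35
  bin 3: 24 + 11 = 35
  bin 4: 16 + 16 = 32
  bin 5: 15 + 10 + 10 = 35
  bin 6: 13 + 13 + 9 = 35
This matches the lower bound, so 6 is optimal.

6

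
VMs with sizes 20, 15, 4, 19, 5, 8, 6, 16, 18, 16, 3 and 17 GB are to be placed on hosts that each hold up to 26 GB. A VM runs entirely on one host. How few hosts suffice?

7

Total = 20 + 19 + 18 + 17 + 16 + 16 + 15 + 8 + 6 + 5 + 4 + 3 = 147 GB.
Lower bound: ⌈147/26⌉ = 6 hosts.
Also, 7 VMs each exceed 13 GB, and no two of those can share a host, so at least 7 hosts are needed.
A packing using 7 hosts:
  host 1: 20 + 6 = 26
  host 2: 19 + 5 = 24
  host 3: 18 + 8 = 26
  host 4: 17 + 4 + 3 = 24
  host 5: 16 = 16
  host 6: 16 = 16
  host 7: 15 = 15
This matches the lower bound, so 7 is optimal.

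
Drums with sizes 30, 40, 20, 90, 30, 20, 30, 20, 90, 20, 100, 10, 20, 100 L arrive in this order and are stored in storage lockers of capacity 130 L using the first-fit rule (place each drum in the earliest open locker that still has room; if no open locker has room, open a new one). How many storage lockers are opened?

5

  30 → locker 1 (new)  [load 30/130]
  40 → locker 1  [load 70/130]
  20 → locker 1  [load 90/130]
  90 → locker 2 (new)  [load 90/130]
  30 → locker 1  [load 120/130]
  20 → locker 2  [load 110/130]
  30 → locker 3 (new)  [load 30/130]
  20 → locker 2  [load 130/130]
  90 → locker 3  [load 120/130]
  20 → locker 4 (new)  [load 20/130]
  100 → locker 4  [load 120/130]
  10 → locker 1  [load 130/130]
  20 → locker 5 (new)  [load 20/130]
  100 → locker 5  [load 120/130]
5 storage lockers opened.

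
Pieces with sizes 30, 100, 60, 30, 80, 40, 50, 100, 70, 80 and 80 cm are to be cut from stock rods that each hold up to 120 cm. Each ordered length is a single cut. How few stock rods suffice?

Total = 100 + 100 + 80 + 80 + 80 + 70 + 60 + 50 + 40 + 30 + 30 = 720 cm.
Lower bound: ⌈720/120⌉ = 6 stock rods.
A packing using 7 stock rods:
  stock rod 1: 100 = 100
  stock rod 2: 100 = 100
  stock rod 3: 80 + 40 = 120
  stock rod 4: 80 + 30 = 110
  stock rod 5: 80 + 30 = 110
  stock rod 6: 70 + 50 = 120
  stock rod 7: 60 = 60
No arrangement into 6 stock rods stays within capacity, so 7 is optimal.

7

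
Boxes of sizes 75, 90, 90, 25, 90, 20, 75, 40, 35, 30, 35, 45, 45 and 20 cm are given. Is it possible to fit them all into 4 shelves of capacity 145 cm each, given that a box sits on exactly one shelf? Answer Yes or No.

Total = 715 cm; ⌈715/145⌉ = 5.
At least 5 shelves are required, but only 4 are allowed.

No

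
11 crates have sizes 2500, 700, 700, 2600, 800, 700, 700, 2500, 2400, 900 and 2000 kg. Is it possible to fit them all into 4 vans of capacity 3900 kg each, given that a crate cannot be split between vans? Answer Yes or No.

Total = 16500 kg; ⌈16500/3900⌉ = 5.
At least 5 vans are required, but only 4 are allowed.

No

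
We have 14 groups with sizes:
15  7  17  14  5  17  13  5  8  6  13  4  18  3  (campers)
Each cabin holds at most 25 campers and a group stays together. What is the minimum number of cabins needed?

7

Total = 18 + 17 + 17 + 15 + 14 + 13 + 13 + 8 + 7 + 6 + 5 + 5 + 4 + 3 = 145 campers.
Lower bound: ⌈145/25⌉ = 6 cabins.
Also, 7 groups each exceed 25/2 campers, and no two of those can share a cabin, so at least 7 cabins are needed.
A packing using 7 cabins:
  cabin 1: 18 + 7 = 25
  cabin 2: 17 + 8 = 25
  cabin 3: 17 + 6 = 23
  cabin 4: 15 + 5 + 5 = 25
  cabin 5: 14 + 4 + 3 = 21
  cabin 6: 13 = 13
  cabin 7: 13 = 13
This matches the lower bound, so 7 is optimal.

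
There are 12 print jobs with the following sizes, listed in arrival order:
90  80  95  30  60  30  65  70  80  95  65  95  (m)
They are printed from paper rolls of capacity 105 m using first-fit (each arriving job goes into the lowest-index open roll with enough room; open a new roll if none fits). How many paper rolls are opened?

  90 → roll 1 (new)  [load 90/105]
  80 → roll 2 (new)  [load 80/105]
  95 → roll 3 (new)  [load 95/105]
  30 → roll 4 (new)  [load 30/105]
  60 → roll 4  [load 90/105]
  30 → roll 5 (new)  [load 30/105]
  65 → roll 5  [load 95/105]
  70 → roll 6 (new)  [load 70/105]
  80 → roll 7 (new)  [load 80/105]
  95 → roll 8 (new)  [load 95/105]
  65 → roll 9 (new)  [load 65/105]
  95 → roll 10 (new)  [load 95/105]
10 paper rolls opened.

10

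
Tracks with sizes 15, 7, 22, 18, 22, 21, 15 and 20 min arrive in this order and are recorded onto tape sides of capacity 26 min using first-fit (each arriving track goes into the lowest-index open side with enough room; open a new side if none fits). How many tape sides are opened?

7

  15 → side 1 (new)  [load 15/26]
  7 → side 1  [load 22/26]
  22 → side 2 (new)  [load 22/26]
  18 → side 3 (new)  [load 18/26]
  22 → side 4 (new)  [load 22/26]
  21 → side 5 (new)  [load 21/26]
  15 → side 6 (new)  [load 15/26]
  20 → side 7 (new)  [load 20/26]
7 tape sides opened.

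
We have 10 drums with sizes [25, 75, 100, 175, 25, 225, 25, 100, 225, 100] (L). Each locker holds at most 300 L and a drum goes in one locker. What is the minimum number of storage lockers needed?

4

Total = 225 + 225 + 175 + 100 + 100 + 100 + 75 + 25 + 25 + 25 = 1075 L.
Lower bound: ⌈1075/300⌉ = 4 storage lockers.
A packing using 4 storage lockers:
  locker 1: 225 + 75 = 300
  locker 2: 225 + 25 + 25 + 25 = 300
  locker 3: 175 + 100 = 275
  locker 4: 100 + 100 = 200
This matches the lower bound, so 4 is optimal.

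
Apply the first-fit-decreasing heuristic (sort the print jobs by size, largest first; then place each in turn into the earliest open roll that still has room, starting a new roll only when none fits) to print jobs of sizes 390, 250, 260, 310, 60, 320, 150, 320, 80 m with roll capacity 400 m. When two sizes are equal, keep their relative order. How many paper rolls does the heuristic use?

Sorted descending: 390, 320, 320, 310, 260, 250, 150, 80, 60.
  390 → roll 1 (new)  [load 390/400]
  320 → roll 2 (new)  [load 320/400]
  320 → roll 3 (new)  [load 320/400]
  310 → roll 4 (new)  [load 310/400]
  260 → roll 5 (new)  [load 260/400]
  250 → roll 6 (new)  [load 250/400]
  150 → roll 6  [load 400/400]
  80 → roll 2  [load 400/400]
  60 → roll 3  [load 380/400]
6 paper rolls opened.

6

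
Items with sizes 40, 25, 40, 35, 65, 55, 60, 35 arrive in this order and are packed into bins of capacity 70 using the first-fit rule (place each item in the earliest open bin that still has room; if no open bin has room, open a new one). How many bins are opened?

  40 → bin 1 (new)  [load 40/70]
  25 → bin 1  [load 65/70]
  40 → bin 2 (new)  [load 40/70]
  35 → bin 3 (new)  [load 35/70]
  65 → bin 4 (new)  [load 65/70]
  55 → bin 5 (new)  [load 55/70]
  60 → bin 6 (new)  [load 60/70]
  35 → bin 3  [load 70/70]
6 bins opened.

6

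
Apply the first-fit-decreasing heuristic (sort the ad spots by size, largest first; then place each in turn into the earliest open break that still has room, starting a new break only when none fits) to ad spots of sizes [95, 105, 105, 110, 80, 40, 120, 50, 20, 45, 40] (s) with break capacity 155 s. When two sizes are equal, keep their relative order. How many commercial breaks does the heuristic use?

6

Sorted descending: 120, 110, 105, 105, 95, 80, 50, 45, 40, 40, 20.
  120 → break 1 (new)  [load 120/155]
  110 → break 2 (new)  [load 110/155]
  105 → break 3 (new)  [load 105/155]
  105 → break 4 (new)  [load 105/155]
  95 → break 5 (new)  [load 95/155]
  80 → break 6 (new)  [load 80/155]
  50 → break 3  [load 155/155]
  45 → break 2  [load 155/155]
  40 → break 4  [load 145/155]
  40 → break 5  [load 135/155]
  20 → break 1  [load 140/155]
6 commercial breaks opened.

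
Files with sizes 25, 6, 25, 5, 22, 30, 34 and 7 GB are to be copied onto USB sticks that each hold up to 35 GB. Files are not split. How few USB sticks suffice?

Total = 34 + 30 + 25 + 25 + 22 + 7 + 6 + 5 = 154 GB.
Lower bound: ⌈154/35⌉ = 5 USB sticks.
A packing using 5 USB sticks:
  USB stick 1: 34 = 34
  USB stick 2: 30 + 5 = 35
  USB stick 3: 25 + 7 = 32
  USB stick 4: 25 + 6 = 31
  USB stick 5: 22 = 22
This matches the lower bound, so 5 is optimal.

5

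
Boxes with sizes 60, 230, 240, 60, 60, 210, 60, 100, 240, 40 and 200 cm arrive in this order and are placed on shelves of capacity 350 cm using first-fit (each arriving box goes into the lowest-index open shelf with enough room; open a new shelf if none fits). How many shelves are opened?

  60 → shelf 1 (new)  [load 60/350]
  230 → shelf 1  [load 290/350]
  240 → shelf 2 (new)  [load 240/350]
  60 → shelf 1  [load 350/350]
  60 → shelf 2  [load 300/350]
  210 → shelf 3 (new)  [load 210/350]
  60 → shelf 3  [load 270/350]
  100 → shelf 4 (new)  [load 100/350]
  240 → shelf 4  [load 340/350]
  40 → shelf 2  [load 340/350]
  200 → shelf 5 (new)  [load 200/350]
5 shelves opened.

5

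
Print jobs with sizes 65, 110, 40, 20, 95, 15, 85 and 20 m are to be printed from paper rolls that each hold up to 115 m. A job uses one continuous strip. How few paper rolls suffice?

5

Total = 110 + 95 + 85 + 65 + 40 + 20 + 20 + 15 = 450 m.
Lower bound: ⌈450/115⌉ = 4 paper rolls.
A packing using 5 paper rolls:
  roll 1: 110 = 110
  roll 2: 95 + 20 = 115
  roll 3: 85 + 20 = 105
  roll 4: 65 + 40 = 105
  roll 5: 15 = 15
No arrangement into 4 paper rolls stays within capacity, so 5 is optimal.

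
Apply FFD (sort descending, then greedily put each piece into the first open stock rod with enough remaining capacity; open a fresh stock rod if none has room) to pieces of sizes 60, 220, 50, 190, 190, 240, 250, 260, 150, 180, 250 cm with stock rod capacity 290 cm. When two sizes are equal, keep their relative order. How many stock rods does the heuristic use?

9

Sorted descending: 260, 250, 250, 240, 220, 190, 190, 180, 150, 60, 50.
  260 → stock rod 1 (new)  [load 260/290]
  250 → stock rod 2 (new)  [load 250/290]
  250 → stock rod 3 (new)  [load 250/290]
  240 → stock rod 4 (new)  [load 240/290]
  220 → stock rod 5 (new)  [load 220/290]
  190 → stock rod 6 (new)  [load 190/290]
  190 → stock rod 7 (new)  [load 190/290]
  180 → stock rod 8 (new)  [load 180/290]
  150 → stock rod 9 (new)  [load 150/290]
  60 → stock rod 5  [load 280/290]
  50 → stock rod 4  [load 290/290]
9 stock rods opened.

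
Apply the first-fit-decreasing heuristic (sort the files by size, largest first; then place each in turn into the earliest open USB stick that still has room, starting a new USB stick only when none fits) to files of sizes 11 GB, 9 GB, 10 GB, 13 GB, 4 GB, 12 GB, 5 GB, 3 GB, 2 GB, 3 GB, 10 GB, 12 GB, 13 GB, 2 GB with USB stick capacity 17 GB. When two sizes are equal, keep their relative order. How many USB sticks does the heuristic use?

Sorted descending: 13, 13, 12, 12, 11, 10, 10, 9, 5, 4, 3, 3, 2, 2.
  13 → USB stick 1 (new)  [load 13/17]
  13 → USB stick 2 (new)  [load 13/17]
  12 → USB stick 3 (new)  [load 12/17]
  12 → USB stick 4 (new)  [load 12/17]
  11 → USB stick 5 (new)  [load 11/17]
  10 → USB stick 6 (new)  [load 10/17]
  10 → USB stick 7 (new)  [load 10/17]
  9 → USB stick 8 (new)  [load 9/17]
  5 → USB stick 3  [load 17/17]
  4 → USB stick 1  [load 17/17]
  3 → USB stick 2  [load 16/17]
  3 → USB stick 4  [load 15/17]
  2 → USB stick 4  [load 17/17]
  2 → USB stick 5  [load 13/17]
8 USB sticks opened.

8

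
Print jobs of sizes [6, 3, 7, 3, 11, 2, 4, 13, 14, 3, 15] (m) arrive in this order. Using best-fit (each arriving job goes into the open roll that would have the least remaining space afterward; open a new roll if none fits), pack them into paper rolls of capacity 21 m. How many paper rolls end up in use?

5

  6 → roll 1 (new)  [load 6/21]
  3 → roll 1  [load 9/21]
  7 → roll 1  [load 16/21]
  3 → roll 1  [load 19/21]
  11 → roll 2 (new)  [load 11/21]
  2 → roll 1  [load 21/21]
  4 → roll 2  [load 15/21]
  13 → roll 3 (new)  [load 13/21]
  14 → roll 4 (new)  [load 14/21]
  3 → roll 2  [load 18/21]
  15 → roll 5 (new)  [load 15/21]
5 paper rolls opened.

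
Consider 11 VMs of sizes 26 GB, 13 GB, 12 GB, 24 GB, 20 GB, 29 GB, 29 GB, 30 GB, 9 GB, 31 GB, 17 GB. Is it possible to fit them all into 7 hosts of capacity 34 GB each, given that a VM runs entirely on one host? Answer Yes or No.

No

Total = 240 GB; ⌈240/34⌉ = 8.
At least 8 hosts are required, but only 7 are allowed.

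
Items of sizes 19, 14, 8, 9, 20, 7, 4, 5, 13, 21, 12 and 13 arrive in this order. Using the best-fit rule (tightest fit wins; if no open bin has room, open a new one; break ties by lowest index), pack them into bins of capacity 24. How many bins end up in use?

8

  19 → bin 1 (new)  [load 19/24]
  14 → bin 2 (new)  [load 14/24]
  8 → bin 2  [load 22/24]
  9 → bin 3 (new)  [load 9/24]
  20 → bin 4 (new)  [load 20/24]
  7 → bin 3  [load 16/24]
  4 → bin 4  [load 24/24]
  5 → bin 1  [load 24/24]
  13 → bin 5 (new)  [load 13/24]
  21 → bin 6 (new)  [load 21/24]
  12 → bin 7 (new)  [load 12/24]
  13 → bin 8 (new)  [load 13/24]
8 bins opened.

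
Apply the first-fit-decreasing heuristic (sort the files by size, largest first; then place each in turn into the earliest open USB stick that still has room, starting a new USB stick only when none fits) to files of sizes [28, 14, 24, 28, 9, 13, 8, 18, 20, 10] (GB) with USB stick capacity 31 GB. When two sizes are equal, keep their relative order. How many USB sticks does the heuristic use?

Sorted descending: 28, 28, 24, 20, 18, 14, 13, 10, 9, 8.
  28 → USB stick 1 (new)  [load 28/31]
  28 → USB stick 2 (new)  [load 28/31]
  24 → USB stick 3 (new)  [load 24/31]
  20 → USB stick 4 (new)  [load 20/31]
  18 → USB stick 5 (new)  [load 18/31]
  14 → USB stick 6 (new)  [load 14/31]
  13 → USB stick 5  [load 31/31]
  10 → USB stick 4  [load 30/31]
  9 → USB stick 6  [load 23/31]
  8 → USB stick 6  [load 31/31]
6 USB sticks opened.

6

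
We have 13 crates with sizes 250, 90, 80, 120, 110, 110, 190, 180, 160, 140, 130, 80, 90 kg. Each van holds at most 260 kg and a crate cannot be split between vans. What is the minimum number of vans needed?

8

Total = 250 + 190 + 180 + 160 + 140 + 130 + 120 + 110 + 110 + 90 + 90 + 80 + 80 = 1730 kg.
Lower bound: ⌈1730/260⌉ = 7 vans.
A packing using 8 vans:
  van 1: 250 = 250
  van 2: 190 = 190
  van 3: 180 + 80 = 260
  van 4: 160 + 90 = 250
  van 5: 140 + 120 = 260
  van 6: 130 + 110 = 240
  van 7: 110 + 90 = 200
  van 8: 80 = 80
No arrangement into 7 vans stays within capacity, so 8 is optimal.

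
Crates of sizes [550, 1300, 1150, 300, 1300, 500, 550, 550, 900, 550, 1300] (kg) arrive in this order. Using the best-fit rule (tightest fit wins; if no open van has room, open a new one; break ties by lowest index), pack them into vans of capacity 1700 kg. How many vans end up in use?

6

  550 → van 1 (new)  [load 550/1700]
  1300 → van 2 (new)  [load 1300/1700]
  1150 → van 1  [load 1700/1700]
  300 → van 2  [load 1600/1700]
  1300 → van 3 (new)  [load 1300/1700]
  500 → van 4 (new)  [load 500/1700]
  550 → van 4  [load 1050/1700]
  550 → van 4  [load 1600/1700]
  900 → van 5 (new)  [load 900/1700]
  550 → van 5  [load 1450/1700]
  1300 → van 6 (new)  [load 1300/1700]
6 vans opened.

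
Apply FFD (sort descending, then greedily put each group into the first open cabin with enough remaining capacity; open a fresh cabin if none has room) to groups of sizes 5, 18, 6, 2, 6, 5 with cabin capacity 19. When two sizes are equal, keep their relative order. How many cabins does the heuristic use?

Sorted descending: 18, 6, 6, 5, 5, 2.
  18 → cabin 1 (new)  [load 18/19]
  6 → cabin 2 (new)  [load 6/19]
  6 → cabin 2  [load 12/19]
  5 → cabin 2  [load 17/19]
  5 → cabin 3 (new)  [load 5/19]
  2 → cabin 2  [load 19/19]
3 cabins opened.

3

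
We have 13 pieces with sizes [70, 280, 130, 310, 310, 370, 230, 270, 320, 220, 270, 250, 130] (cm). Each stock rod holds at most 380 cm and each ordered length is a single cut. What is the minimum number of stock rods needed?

Total = 370 + 320 + 310 + 310 + 280 + 270 + 270 + 250 + 230 + 220 + 130 + 130 + 70 = 3160 cm.
Lower bound: ⌈3160/380⌉ = 9 stock rods.
Also, 10 pieces each exceed 190 cm, and no two of those can share a stock rod, so at least 10 stock rods are needed.
A packing using 10 stock rods:
  stock rod 1: 370 = 370
  stock rod 2: 320 = 320
  stock rod 3: 310 + 70 = 380
  stock rod 4: 310 = 310
  stock rod 5: 280 = 280
  stock rod 6: 270 = 270
  stock rod 7: 270 = 270
  stock rod 8: 250 + 130 = 380
  stock rod 9: 230 + 130 = 360
  stock rod 10: 220 = 220
This matches the lower bound, so 10 is optimal.

10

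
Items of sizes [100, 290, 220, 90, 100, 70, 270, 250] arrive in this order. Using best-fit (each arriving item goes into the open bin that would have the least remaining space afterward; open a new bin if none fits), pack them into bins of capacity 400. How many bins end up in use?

4

  100 → bin 1 (new)  [load 100/400]
  290 → bin 1  [load 390/400]
  220 → bin 2 (new)  [load 220/400]
  90 → bin 2  [load 310/400]
  100 → bin 3 (new)  [load 100/400]
  70 → bin 2  [load 380/400]
  270 → bin 3  [load 370/400]
  250 → bin 4 (new)  [load 250/400]
4 bins opened.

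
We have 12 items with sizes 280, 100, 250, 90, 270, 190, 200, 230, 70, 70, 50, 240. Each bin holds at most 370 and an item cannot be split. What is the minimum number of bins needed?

Total = 280 + 270 + 250 + 240 + 230 + 200 + 190 + 100 + 90 + 70 + 70 + 50 = 2040.
Lower bound: ⌈2040/370⌉ = 6 bins.
Also, 7 items each exceed 185, and no two of those can share a bin, so at least 7 bins are needed.
A packing using 7 bins:
  bin 1: 280 + 90 = 370
  bin 2: 270 + 100 = 370
  bin 3: 250 + 70 + 50 = 370
  bin 4: 240 + 70 = 310
  bin 5: 230 = 230
  bin 6: 200 = 200
  bin 7: 190 = 190
This matches the lower bound, so 7 is optimal.

7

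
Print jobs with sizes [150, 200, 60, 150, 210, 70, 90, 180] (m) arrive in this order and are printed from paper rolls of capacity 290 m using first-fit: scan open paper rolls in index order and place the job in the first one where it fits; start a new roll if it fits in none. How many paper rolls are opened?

5

  150 → roll 1 (new)  [load 150/290]
  200 → roll 2 (new)  [load 200/290]
  60 → roll 1  [load 210/290]
  150 → roll 3 (new)  [load 150/290]
  210 → roll 4 (new)  [load 210/290]
  70 → roll 1  [load 280/290]
  90 → roll 2  [load 290/290]
  180 → roll 5 (new)  [load 180/290]
5 paper rolls opened.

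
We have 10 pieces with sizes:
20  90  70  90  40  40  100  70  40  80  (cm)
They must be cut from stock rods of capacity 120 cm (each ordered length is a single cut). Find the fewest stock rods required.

6

Total = 100 + 90 + 90 + 80 + 70 + 70 + 40 + 40 + 40 + 20 = 640 cm.
Lower bound: ⌈640/120⌉ = 6 stock rods.
A packing using 6 stock rods:
  stock rod 1: 100 + 20 = 120
  stock rod 2: 90 = 90
  stock rod 3: 90 = 90
  stock rod 4: 80 + 40 = 120
  stock rod 5: 70 + 40 = 110
  stock rod 6: 70 + 40 = 110
This matches the lower bound, so 6 is optimal.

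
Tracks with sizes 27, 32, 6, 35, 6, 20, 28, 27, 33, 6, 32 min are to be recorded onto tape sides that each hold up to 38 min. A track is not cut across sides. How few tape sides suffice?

Total = 35 + 33 + 32 + 32 + 28 + 27 + 27 + 20 + 6 + 6 + 6 = 252 min.
Lower bound: ⌈252/38⌉ = 7 tape sides.
Also, 8 tracks each exceed 19 min, and no two of those can share a side, so at least 8 tape sides are needed.
A packing using 8 tape sides:
  side 1: 35 = 35
  side 2: 33 = 33
  side 3: 32 + 6 = 38
  side 4: 32 + 6 = 38
  side 5: 28 + 6 = 34
  side 6: 27 = 27
  side 7: 27 = 27
  side 8: 20 = 20
This matches the lower bound, so 8 is optimal.

8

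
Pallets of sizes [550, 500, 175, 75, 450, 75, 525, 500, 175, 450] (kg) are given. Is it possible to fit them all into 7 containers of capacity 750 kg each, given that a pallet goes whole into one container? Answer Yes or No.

Yes

A valid assignment using 6 containers:
  container 1: 550 + 175 = 725
  container 2: 525 + 175 = 700
  container 3: 500 + 75 + 75 = 650
  container 4: 500 = 500
  container 5: 450 = 450
  container 6: 450 = 450
That uses only 6 ≤ 7, so 7 containers are enough.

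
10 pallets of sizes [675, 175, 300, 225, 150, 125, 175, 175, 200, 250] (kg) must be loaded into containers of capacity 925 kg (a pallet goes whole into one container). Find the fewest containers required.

Total = 675 + 300 + 250 + 225 + 200 + 175 + 175 + 175 + 150 + 125 = 2450 kg.
Lower bound: ⌈2450/925⌉ = 3 containers.
A packing using 3 containers:
  container 1: 675 + 250 = 925
  container 2: 300 + 225 + 200 + 175 = 900
  container 3: 175 + 175 + 150 + 125 = 625
This matches the lower bound, so 3 is optimal.

3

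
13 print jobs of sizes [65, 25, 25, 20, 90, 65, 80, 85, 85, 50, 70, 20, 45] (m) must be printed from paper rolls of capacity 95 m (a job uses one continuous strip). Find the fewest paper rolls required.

Total = 90 + 85 + 85 + 80 + 70 + 65 + 65 + 50 + 45 + 25 + 25 + 20 + 20 = 725 m.
Lower bound: ⌈725/95⌉ = 8 paper rolls.
A packing using 9 paper rolls:
  roll 1: 90 = 90
  roll 2: 85 = 85
  roll 3: 85 = 85
  roll 4: 80 = 80
  roll 5: 70 + 25 = 95
  roll 6: 65 + 25 = 90
  roll 7: 65 + 20 = 85
  roll 8: 50 + 45 = 95
  roll 9: 20 = 20
No arrangement into 8 paper rolls stays within capacity, so 9 is optimal.

9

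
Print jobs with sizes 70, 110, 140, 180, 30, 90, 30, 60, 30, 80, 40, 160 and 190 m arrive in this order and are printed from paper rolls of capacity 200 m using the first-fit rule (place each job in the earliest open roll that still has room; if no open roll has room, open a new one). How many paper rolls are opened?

  70 → roll 1 (new)  [load 70/200]
  110 → roll 1  [load 180/200]
  140 → roll 2 (new)  [load 140/200]
  180 → roll 3 (new)  [load 180/200]
  30 → roll 2  [load 170/200]
  90 → roll 4 (new)  [load 90/200]
  30 → roll 2  [load 200/200]
  60 → roll 4  [load 150/200]
  30 → roll 4  [load 180/200]
  80 → roll 5 (new)  [load 80/200]
  40 → roll 5  [load 120/200]
  160 → roll 6 (new)  [load 160/200]
  190 → roll 7 (new)  [load 190/200]
7 paper rolls opened.

7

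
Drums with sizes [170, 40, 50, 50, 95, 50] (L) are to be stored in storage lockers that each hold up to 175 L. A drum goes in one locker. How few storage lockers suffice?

Total = 170 + 95 + 50 + 50 + 50 + 40 = 455 L.
Lower bound: ⌈455/175⌉ = 3 storage lockers.
A packing using 3 storage lockers:
  locker 1: 170 = 170
  locker 2: 95 + 50 = 145
  locker 3: 50 + 50 + 40 = 140
This matches the lower bound, so 3 is optimal.

3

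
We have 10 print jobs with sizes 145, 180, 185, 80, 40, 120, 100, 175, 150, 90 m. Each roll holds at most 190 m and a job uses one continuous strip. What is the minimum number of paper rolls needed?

Total = 185 + 180 + 175 + 150 + 145 + 120 + 100 + 90 + 80 + 40 = 1265 m.
Lower bound: ⌈1265/190⌉ = 7 paper rolls.
A packing using 8 paper rolls:
  roll 1: 185 = 185
  roll 2: 180 = 180
  roll 3: 175 = 175
  roll 4: 150 + 40 = 190
  roll 5: 145 = 145
  roll 6: 120 = 120
  roll 7: 100 + 90 = 190
  roll 8: 80 = 80
No arrangement into 7 paper rolls stays within capacity, so 8 is optimal.

8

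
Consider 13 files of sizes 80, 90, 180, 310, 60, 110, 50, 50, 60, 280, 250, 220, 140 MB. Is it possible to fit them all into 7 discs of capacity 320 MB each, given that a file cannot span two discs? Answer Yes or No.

Yes

A valid assignment using 7 discs:
  disc 1: 310 = 310
  disc 2: 280 = 280
  disc 3: 250 + 60 = 310
  disc 4: 220 + 90 = 310
  disc 5: 180 + 140 = 320
  disc 6: 110 + 80 + 60 + 50 = 300
  disc 7: 50 = 50
Every load is within 320 MB, so 7 discs suffice.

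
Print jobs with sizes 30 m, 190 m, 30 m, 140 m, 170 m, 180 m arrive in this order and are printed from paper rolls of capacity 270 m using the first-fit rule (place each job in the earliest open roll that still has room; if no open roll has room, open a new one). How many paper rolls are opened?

4

  30 → roll 1 (new)  [load 30/270]
  190 → roll 1  [load 220/270]
  30 → roll 1  [load 250/270]
  140 → roll 2 (new)  [load 140/270]
  170 → roll 3 (new)  [load 170/270]
  180 → roll 4 (new)  [load 180/270]
4 paper rolls opened.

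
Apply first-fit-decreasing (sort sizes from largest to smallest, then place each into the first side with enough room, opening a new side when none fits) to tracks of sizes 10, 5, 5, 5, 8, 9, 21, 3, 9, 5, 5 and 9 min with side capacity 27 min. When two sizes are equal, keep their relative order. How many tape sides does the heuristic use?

Sorted descending: 21, 10, 9, 9, 9, 8, 5, 5, 5, 5, 5, 3.
  21 → side 1 (new)  [load 21/27]
  10 → side 2 (new)  [load 10/27]
  9 → side 2  [load 19/27]
  9 → side 3 (new)  [load 9/27]
  9 → side 3  [load 18/27]
  8 → side 2  [load 27/27]
  5 → side 1  [load 26/27]
  5 → side 3  [load 23/27]
  5 → side 4 (new)  [load 5/27]
  5 → side 4  [load 10/27]
  5 → side 4  [load 15/27]
  3 → side 3  [load 26/27]
4 tape sides opened.

4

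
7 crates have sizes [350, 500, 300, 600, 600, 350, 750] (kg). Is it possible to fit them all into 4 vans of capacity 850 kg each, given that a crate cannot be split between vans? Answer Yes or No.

Total = 3450 kg; ⌈3450/850⌉ = 5.
At least 5 vans are required, but only 4 are allowed.

No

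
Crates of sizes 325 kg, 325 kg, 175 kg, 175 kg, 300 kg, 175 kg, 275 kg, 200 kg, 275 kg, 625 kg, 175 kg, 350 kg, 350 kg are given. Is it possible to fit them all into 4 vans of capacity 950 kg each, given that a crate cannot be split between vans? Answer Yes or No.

A valid assignment using 4 vans:
  van 1: 625 + 325 = 950
  van 2: 350 + 350 + 200 = 900
  van 3: 325 + 275 + 175 + 175 = 950
  van 4: 300 + 275 + 175 + 175 = 925
Every load is within 950 kg, so 4 vans suffice.

Yes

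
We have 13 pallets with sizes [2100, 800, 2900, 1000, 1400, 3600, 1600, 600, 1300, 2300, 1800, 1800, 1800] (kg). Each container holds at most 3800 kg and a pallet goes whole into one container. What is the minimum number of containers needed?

7

Total = 3600 + 2900 + 2300 + 2100 + 1800 + 1800 + 1800 + 1600 + 1400 + 1300 + 1000 + 800 + 600 = 23000 kg.
Lower bound: ⌈23000/3800⌉ = 7 containers.
A packing using 7 containers:
  container 1: 3600 = 3600
  container 2: 2900 + 800 = 3700
  container 3: 2300 + 1400 = 3700
  container 4: 2100 + 1600 = 3700
  container 5: 1800 + 1800 = 3600
  container 6: 1800 + 1300 + 600 = 3700
  container 7: 1000 = 1000
This matches the lower bound, so 7 is optimal.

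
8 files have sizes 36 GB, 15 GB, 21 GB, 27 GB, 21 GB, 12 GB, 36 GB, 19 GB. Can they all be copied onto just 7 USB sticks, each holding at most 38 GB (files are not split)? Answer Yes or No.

Yes

A valid assignment using 6 USB sticks:
  USB stick 1: 36 = 36
  USB stick 2: 36 = 36
  USB stick 3: 27 = 27
  USB stick 4: 21 + 15 = 36
  USB stick 5: 21 + 12 = 33
  USB stick 6: 19 = 19
That uses only 6 ≤ 7, so 7 USB sticks are enough.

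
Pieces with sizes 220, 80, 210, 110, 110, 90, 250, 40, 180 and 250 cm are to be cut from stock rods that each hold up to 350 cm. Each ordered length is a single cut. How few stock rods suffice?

Total = 250 + 250 + 220 + 210 + 180 + 110 + 110 + 90 + 80 + 40 = 1540 cm.
Lower bound: ⌈1540/350⌉ = 5 stock rods.
A packing using 5 stock rods:
  stock rod 1: 250 + 90 = 340
  stock rod 2: 250 + 80 = 330
  stock rod 3: 220 + 110 = 330
  stock rod 4: 210 + 110 = 320
  stock rod 5: 180 + 40 = 220
This matches the lower bound, so 5 is optimal.

5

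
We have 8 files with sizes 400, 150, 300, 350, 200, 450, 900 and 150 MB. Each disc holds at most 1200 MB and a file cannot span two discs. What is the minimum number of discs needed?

3

Total = 900 + 450 + 400 + 350 + 300 + 200 + 150 + 150 = 2900 MB.
Lower bound: ⌈2900/1200⌉ = 3 discs.
A packing using 3 discs:
  disc 1: 900 + 300 = 1200
  disc 2: 450 + 400 + 350 = 1200
  disc 3: 200 + 150 + 150 = 500
This matches the lower bound, so 3 is optimal.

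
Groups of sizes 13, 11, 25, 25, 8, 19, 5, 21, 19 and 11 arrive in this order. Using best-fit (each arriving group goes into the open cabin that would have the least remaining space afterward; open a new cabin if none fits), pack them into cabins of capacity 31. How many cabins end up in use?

  13 → cabin 1 (new)  [load 13/31]
  11 → cabin 1  [load 24/31]
  25 → cabin 2 (new)  [load 25/31]
  25 → cabin 3 (new)  [load 25/31]
  8 → cabin 4 (new)  [load 8/31]
  19 → cabin 4  [load 27/31]
  5 → cabin 2  [load 30/31]
  21 → cabin 5 (new)  [load 21/31]
  19 → cabin 6 (new)  [load 19/31]
  11 → cabin 6  [load 30/31]
6 cabins opened.

6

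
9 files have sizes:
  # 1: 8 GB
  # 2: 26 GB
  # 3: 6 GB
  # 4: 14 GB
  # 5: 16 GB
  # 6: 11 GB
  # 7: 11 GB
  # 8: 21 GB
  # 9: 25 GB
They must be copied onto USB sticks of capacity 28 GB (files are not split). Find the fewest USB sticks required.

6

Total = 26 + 25 + 21 + 16 + 14 + 11 + 11 + 8 + 6 = 138 GB.
Lower bound: ⌈138/28⌉ = 5 USB sticks.
A packing using 6 USB sticks:
  USB stick 1: 26 = 26
  USB stick 2: 25 = 25
  USB stick 3: 21 + 6 = 27
  USB stick 4: 16 + 11 = 27
  USB stick 5: 14 + 11 = 25
  USB stick 6: 8 = 8
No arrangement into 5 USB sticks stays within capacity, so 6 is optimal.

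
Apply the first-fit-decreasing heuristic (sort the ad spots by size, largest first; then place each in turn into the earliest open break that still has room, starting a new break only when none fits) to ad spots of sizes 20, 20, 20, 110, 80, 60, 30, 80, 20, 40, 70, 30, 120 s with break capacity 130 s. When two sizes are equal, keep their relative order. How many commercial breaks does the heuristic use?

Sorted descending: 120, 110, 80, 80, 70, 60, 40, 30, 30, 20, 20, 20, 20.
  120 → break 1 (new)  [load 120/130]
  110 → break 2 (new)  [load 110/130]
  80 → break 3 (new)  [load 80/130]
  80 → break 4 (new)  [load 80/130]
  70 → break 5 (new)  [load 70/130]
  60 → break 5  [load 130/130]
  40 → break 3  [load 120/130]
  30 → break 4  [load 110/130]
  30 → break 6 (new)  [load 30/130]
  20 → break 2  [load 130/130]
  20 → break 4  [load 130/130]
  20 → break 6  [load 50/130]
  20 → break 6  [load 70/130]
6 commercial breaks opened.

6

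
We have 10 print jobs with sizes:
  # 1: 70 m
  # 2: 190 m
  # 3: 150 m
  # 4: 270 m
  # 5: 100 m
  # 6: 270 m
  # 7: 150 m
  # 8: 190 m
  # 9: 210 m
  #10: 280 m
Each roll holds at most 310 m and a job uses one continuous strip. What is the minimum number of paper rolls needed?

Total = 280 + 270 + 270 + 210 + 190 + 190 + 150 + 150 + 100 + 70 = 1880 m.
Lower bound: ⌈1880/310⌉ = 7 paper rolls.
A packing using 7 paper rolls:
  roll 1: 280 = 280
  roll 2: 270 = 270
  roll 3: 270 = 270
  roll 4: 210 + 100 = 310
  roll 5: 190 + 70 = 260
  roll 6: 190 = 190
  roll 7: 150 + 150 = 300
This matches the lower bound, so 7 is optimal.

7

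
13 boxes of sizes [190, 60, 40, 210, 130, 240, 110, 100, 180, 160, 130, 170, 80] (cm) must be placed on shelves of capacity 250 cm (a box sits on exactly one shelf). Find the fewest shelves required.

8

Total = 240 + 210 + 190 + 180 + 170 + 160 + 130 + 130 + 110 + 100 + 80 + 60 + 40 = 1800 cm.
Lower bound: ⌈1800/250⌉ = 8 shelves.
A packing using 8 shelves:
  shelf 1: 240 = 240
  shelf 2: 210 + 40 = 250
  shelf 3: 190 + 60 = 250
  shelf 4: 180 = 180
  shelf 5: 170 + 80 = 250
  shelf 6: 160 = 160
  shelf 7: 130 + 110 = 240
  shelf 8: 130 + 100 = 230
This matches the lower bound, so 8 is optimal.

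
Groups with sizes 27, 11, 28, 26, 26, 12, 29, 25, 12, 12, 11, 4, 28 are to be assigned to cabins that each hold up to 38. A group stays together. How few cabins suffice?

8

Total = 29 + 28 + 28 + 27 + 26 + 26 + 25 + 12 + 12 + 12 + 11 + 11 + 4 = 251.
Lower bound: ⌈251/38⌉ = 7 cabins.
A packing using 8 cabins:
  cabin 1: 29 + 4 = 33
  cabin 2: 28 = 28
  cabin 3: 28 = 28
  cabin 4: 27 + 11 = 38
  cabin 5: 26 + 12 = 38
  cabin 6: 26 + 12 = 38
  cabin 7: 25 + 12 = 37
  cabin 8: 11 = 11
No arrangement into 7 cabins stays within capacity, so 8 is optimal.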